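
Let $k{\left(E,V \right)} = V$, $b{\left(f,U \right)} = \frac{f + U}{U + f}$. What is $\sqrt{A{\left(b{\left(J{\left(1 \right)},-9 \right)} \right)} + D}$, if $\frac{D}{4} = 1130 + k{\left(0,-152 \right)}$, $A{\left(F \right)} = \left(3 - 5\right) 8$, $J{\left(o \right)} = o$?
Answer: $2 \sqrt{974} \approx 62.418$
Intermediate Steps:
$b{\left(f,U \right)} = 1$ ($b{\left(f,U \right)} = \frac{U + f}{U + f} = 1$)
$A{\left(F \right)} = -16$ ($A{\left(F \right)} = \left(-2\right) 8 = -16$)
$D = 3912$ ($D = 4 \left(1130 - 152\right) = 4 \cdot 978 = 3912$)
$\sqrt{A{\left(b{\left(J{\left(1 \right)},-9 \right)} \right)} + D} = \sqrt{-16 + 3912} = \sqrt{3896} = 2 \sqrt{974}$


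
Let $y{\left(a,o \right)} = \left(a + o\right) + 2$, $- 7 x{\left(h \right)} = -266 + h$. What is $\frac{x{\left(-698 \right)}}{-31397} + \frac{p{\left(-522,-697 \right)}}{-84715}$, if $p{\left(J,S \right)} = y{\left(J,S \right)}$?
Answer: $\frac{185805783}{18618577985} \approx 0.0099796$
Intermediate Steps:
$x{\left(h \right)} = 38 - \frac{h}{7}$ ($x{\left(h \right)} = - \frac{-266 + h}{7} = 38 - \frac{h}{7}$)
$y{\left(a,o \right)} = 2 + a + o$
$p{\left(J,S \right)} = 2 + J + S$
$\frac{x{\left(-698 \right)}}{-31397} + \frac{p{\left(-522,-697 \right)}}{-84715} = \frac{38 - - \frac{698}{7}}{-31397} + \frac{2 - 522 - 697}{-84715} = \left(38 + \frac{698}{7}\right) \left(- \frac{1}{31397}\right) - - \frac{1217}{84715} = \frac{964}{7} \left(- \frac{1}{31397}\right) + \frac{1217}{84715} = - \frac{964}{219779} + \frac{1217}{84715} = \frac{185805783}{18618577985}$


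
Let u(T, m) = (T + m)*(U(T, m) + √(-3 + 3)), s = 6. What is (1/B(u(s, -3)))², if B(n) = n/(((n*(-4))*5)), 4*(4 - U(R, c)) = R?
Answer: 400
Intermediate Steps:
U(R, c) = 4 - R/4
u(T, m) = (4 - T/4)*(T + m) (u(T, m) = (T + m)*((4 - T/4) + √(-3 + 3)) = (T + m)*((4 - T/4) + √0) = (T + m)*((4 - T/4) + 0) = (T + m)*(4 - T/4) = (4 - T/4)*(T + m))
B(n) = -1/20 (B(n) = n/((-4*n*5)) = n/((-20*n)) = n*(-1/(20*n)) = -1/20)
(1/B(u(s, -3)))² = (1/(-1/20))² = (-20)² = 400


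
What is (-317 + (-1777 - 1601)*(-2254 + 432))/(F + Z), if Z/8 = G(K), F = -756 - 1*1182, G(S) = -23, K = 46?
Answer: -6154399/2122 ≈ -2900.3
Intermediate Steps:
F = -1938 (F = -756 - 1182 = -1938)
Z = -184 (Z = 8*(-23) = -184)
(-317 + (-1777 - 1601)*(-2254 + 432))/(F + Z) = (-317 + (-1777 - 1601)*(-2254 + 432))/(-1938 - 184) = (-317 - 3378*(-1822))/(-2122) = (-317 + 6154716)*(-1/2122) = 6154399*(-1/2122) = -6154399/2122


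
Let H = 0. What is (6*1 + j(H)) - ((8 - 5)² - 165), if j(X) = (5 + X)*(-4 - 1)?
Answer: 137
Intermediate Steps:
j(X) = -25 - 5*X (j(X) = (5 + X)*(-5) = -25 - 5*X)
(6*1 + j(H)) - ((8 - 5)² - 165) = (6*1 + (-25 - 5*0)) - ((8 - 5)² - 165) = (6 + (-25 + 0)) - (3² - 165) = (6 - 25) - (9 - 165) = -19 - 1*(-156) = -19 + 156 = 137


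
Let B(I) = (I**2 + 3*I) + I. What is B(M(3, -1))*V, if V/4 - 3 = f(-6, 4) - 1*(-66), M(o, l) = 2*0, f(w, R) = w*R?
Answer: 0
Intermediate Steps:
f(w, R) = R*w
M(o, l) = 0
B(I) = I**2 + 4*I
V = 180 (V = 12 + 4*(4*(-6) - 1*(-66)) = 12 + 4*(-24 + 66) = 12 + 4*42 = 12 + 168 = 180)
B(M(3, -1))*V = (0*(4 + 0))*180 = (0*4)*180 = 0*180 = 0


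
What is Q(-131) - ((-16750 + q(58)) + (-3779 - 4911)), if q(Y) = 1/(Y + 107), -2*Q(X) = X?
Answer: 8416813/330 ≈ 25506.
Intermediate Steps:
Q(X) = -X/2
q(Y) = 1/(107 + Y)
Q(-131) - ((-16750 + q(58)) + (-3779 - 4911)) = -½*(-131) - ((-16750 + 1/(107 + 58)) + (-3779 - 4911)) = 131/2 - ((-16750 + 1/165) - 8690) = 131/2 - (-2763749/165 - 8690) = 131/2 - 1*(-4197599/165) = 131/2 + 4197599/165 = 8416813/330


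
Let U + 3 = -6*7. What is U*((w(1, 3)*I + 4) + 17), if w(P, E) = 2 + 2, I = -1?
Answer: -765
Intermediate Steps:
w(P, E) = 4
U = -45 (U = -3 - 6*7 = -3 - 42 = -45)
U*((w(1, 3)*I + 4) + 17) = -45*((4*(-1) + 4) + 17) = -45*((-4 + 4) + 17) = -45*(0 + 17) = -45*17 = -765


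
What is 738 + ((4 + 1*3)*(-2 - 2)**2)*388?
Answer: 44194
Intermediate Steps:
738 + ((4 + 1*3)*(-2 - 2)**2)*388 = 738 + ((4 + 3)*(-4)**2)*388 = 738 + (7*16)*388 = 738 + 112*388 = 738 + 43456 = 44194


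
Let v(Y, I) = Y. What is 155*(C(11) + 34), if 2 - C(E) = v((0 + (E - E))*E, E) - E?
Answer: 7285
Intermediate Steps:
C(E) = 2 + E (C(E) = 2 - ((0 + (E - E))*E - E) = 2 - ((0 + 0)*E - E) = 2 - (0*E - E) = 2 - (0 - E) = 2 - (-1)*E = 2 + E)
155*(C(11) + 34) = 155*((2 + 11) + 34) = 155*(13 + 34) = 155*47 = 7285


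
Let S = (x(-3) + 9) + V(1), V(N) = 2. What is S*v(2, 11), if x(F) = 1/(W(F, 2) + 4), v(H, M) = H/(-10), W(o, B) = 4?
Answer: -89/40 ≈ -2.2250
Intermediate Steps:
v(H, M) = -H/10 (v(H, M) = H*(-⅒) = -H/10)
x(F) = ⅛ (x(F) = 1/(4 + 4) = 1/8 = ⅛)
S = 89/8 (S = (⅛ + 9) + 2 = 73/8 + 2 = 89/8 ≈ 11.125)
S*v(2, 11) = 89*(-⅒*2)/8 = (89/8)*(-⅕) = -89/40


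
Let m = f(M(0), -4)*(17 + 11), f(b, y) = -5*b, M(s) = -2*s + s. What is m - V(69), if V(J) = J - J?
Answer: 0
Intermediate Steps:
M(s) = -s
V(J) = 0
m = 0 (m = (-(-5)*0)*(17 + 11) = -5*0*28 = 0*28 = 0)
m - V(69) = 0 - 1*0 = 0 + 0 = 0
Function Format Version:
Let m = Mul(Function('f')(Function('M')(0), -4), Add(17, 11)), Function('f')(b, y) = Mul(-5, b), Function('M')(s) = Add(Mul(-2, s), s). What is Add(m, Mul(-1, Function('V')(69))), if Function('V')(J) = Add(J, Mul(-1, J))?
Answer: 0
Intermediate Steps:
Function('M')(s) = Mul(-1, s)
Function('V')(J) = 0
m = 0 (m = Mul(Mul(-5, Mul(-1, 0)), Add(17, 11)) = Mul(Mul(-5, 0), 28) = Mul(0, 28) = 0)
Add(m, Mul(-1, Function('V')(69))) = Add(0, Mul(-1, 0)) = Add(0, 0) = 0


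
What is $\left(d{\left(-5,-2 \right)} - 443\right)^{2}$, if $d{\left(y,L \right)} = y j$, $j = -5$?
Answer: $174724$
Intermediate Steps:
$d{\left(y,L \right)} = - 5 y$ ($d{\left(y,L \right)} = y \left(-5\right) = - 5 y$)
$\left(d{\left(-5,-2 \right)} - 443\right)^{2} = \left(\left(-5\right) \left(-5\right) - 443\right)^{2} = \left(25 - 443\right)^{2} = \left(-418\right)^{2} = 174724$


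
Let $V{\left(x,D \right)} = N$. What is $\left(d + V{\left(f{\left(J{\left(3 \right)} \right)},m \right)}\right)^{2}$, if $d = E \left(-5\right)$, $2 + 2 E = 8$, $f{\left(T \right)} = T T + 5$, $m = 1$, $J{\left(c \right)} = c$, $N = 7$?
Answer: $64$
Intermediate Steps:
$f{\left(T \right)} = 5 + T^{2}$ ($f{\left(T \right)} = T^{2} + 5 = 5 + T^{2}$)
$E = 3$ ($E = -1 + \frac{1}{2} \cdot 8 = -1 + 4 = 3$)
$V{\left(x,D \right)} = 7$
$d = -15$ ($d = 3 \left(-5\right) = -15$)
$\left(d + V{\left(f{\left(J{\left(3 \right)} \right)},m \right)}\right)^{2} = \left(-15 + 7\right)^{2} = \left(-8\right)^{2} = 64$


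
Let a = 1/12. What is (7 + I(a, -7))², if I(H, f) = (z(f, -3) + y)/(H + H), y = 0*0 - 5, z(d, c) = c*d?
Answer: 10609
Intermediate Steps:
y = -5 (y = 0 - 5 = -5)
a = 1/12 ≈ 0.083333
I(H, f) = (-5 - 3*f)/(2*H) (I(H, f) = (-3*f - 5)/(H + H) = (-5 - 3*f)/((2*H)) = (-5 - 3*f)*(1/(2*H)) = (-5 - 3*f)/(2*H))
(7 + I(a, -7))² = (7 + (-5 - 3*(-7))/(2*(1/12)))² = (7 + (½)*12*(-5 + 21))² = (7 + (½)*12*16)² = (7 + 96)² = 103² = 10609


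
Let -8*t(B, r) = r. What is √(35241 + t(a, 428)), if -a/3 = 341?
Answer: 5*√5630/2 ≈ 187.58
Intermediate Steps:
a = -1023 (a = -3*341 = -1023)
t(B, r) = -r/8
√(35241 + t(a, 428)) = √(35241 - ⅛*428) = √(35241 - 107/2) = √(70375/2) = 5*√5630/2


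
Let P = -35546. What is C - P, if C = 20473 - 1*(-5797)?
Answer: 61816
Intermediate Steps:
C = 26270 (C = 20473 + 5797 = 26270)
C - P = 26270 - 1*(-35546) = 26270 + 35546 = 61816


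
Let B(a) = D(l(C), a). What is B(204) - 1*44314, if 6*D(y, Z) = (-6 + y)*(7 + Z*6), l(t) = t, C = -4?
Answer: -139097/3 ≈ -46366.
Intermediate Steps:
D(y, Z) = (-6 + y)*(7 + 6*Z)/6 (D(y, Z) = ((-6 + y)*(7 + Z*6))/6 = ((-6 + y)*(7 + 6*Z))/6 = (-6 + y)*(7 + 6*Z)/6)
B(a) = -35/3 - 10*a (B(a) = -7 - 6*a + (7/6)*(-4) + a*(-4) = -7 - 6*a - 14/3 - 4*a = -35/3 - 10*a)
B(204) - 1*44314 = (-35/3 - 10*204) - 1*44314 = (-35/3 - 2040) - 44314 = -6155/3 - 44314 = -139097/3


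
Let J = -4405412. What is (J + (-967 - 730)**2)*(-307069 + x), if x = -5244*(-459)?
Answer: -3203654930981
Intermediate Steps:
x = 2406996
(J + (-967 - 730)**2)*(-307069 + x) = (-4405412 + (-967 - 730)**2)*(-307069 + 2406996) = (-4405412 + (-1697)**2)*2099927 = (-4405412 + 2879809)*2099927 = -1525603*2099927 = -3203654930981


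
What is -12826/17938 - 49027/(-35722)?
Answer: 210637977/320390618 ≈ 0.65744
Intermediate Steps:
-12826/17938 - 49027/(-35722) = -12826*1/17938 - 49027*(-1/35722) = -6413/8969 + 49027/35722 = 210637977/320390618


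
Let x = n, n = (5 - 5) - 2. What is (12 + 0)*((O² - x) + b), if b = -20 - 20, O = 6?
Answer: -24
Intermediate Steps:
b = -40
n = -2 (n = 0 - 2 = -2)
x = -2
(12 + 0)*((O² - x) + b) = (12 + 0)*((6² - 1*(-2)) - 40) = 12*((36 + 2) - 40) = 12*(38 - 40) = 12*(-2) = -24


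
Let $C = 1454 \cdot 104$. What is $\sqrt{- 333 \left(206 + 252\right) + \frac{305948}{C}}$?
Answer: $\frac{i \sqrt{54490333729819}}{18902} \approx 390.53 i$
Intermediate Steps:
$C = 151216$
$\sqrt{- 333 \left(206 + 252\right) + \frac{305948}{C}} = \sqrt{- 333 \left(206 + 252\right) + \frac{305948}{151216}} = \sqrt{\left(-333\right) 458 + 305948 \cdot \frac{1}{151216}} = \sqrt{-152514 + \frac{76487}{37804}} = \sqrt{- \frac{5765562769}{37804}} = \frac{i \sqrt{54490333729819}}{18902}$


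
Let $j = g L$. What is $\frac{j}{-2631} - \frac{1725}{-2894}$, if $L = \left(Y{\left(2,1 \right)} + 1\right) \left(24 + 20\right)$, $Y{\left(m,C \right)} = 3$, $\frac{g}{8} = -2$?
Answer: $\frac{12687979}{7614114} \approx 1.6664$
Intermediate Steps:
$g = -16$ ($g = 8 \left(-2\right) = -16$)
$L = 176$ ($L = \left(3 + 1\right) \left(24 + 20\right) = 4 \cdot 44 = 176$)
$j = -2816$ ($j = \left(-16\right) 176 = -2816$)
$\frac{j}{-2631} - \frac{1725}{-2894} = - \frac{2816}{-2631} - \frac{1725}{-2894} = \left(-2816\right) \left(- \frac{1}{2631}\right) - - \frac{1725}{2894} = \frac{2816}{2631} + \frac{1725}{2894} = \frac{12687979}{7614114}$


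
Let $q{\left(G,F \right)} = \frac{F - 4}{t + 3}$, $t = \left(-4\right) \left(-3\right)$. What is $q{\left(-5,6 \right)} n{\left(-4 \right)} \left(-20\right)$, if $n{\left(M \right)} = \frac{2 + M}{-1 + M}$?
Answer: $- \frac{16}{15} \approx -1.0667$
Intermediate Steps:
$t = 12$
$n{\left(M \right)} = \frac{2 + M}{-1 + M}$
$q{\left(G,F \right)} = - \frac{4}{15} + \frac{F}{15}$ ($q{\left(G,F \right)} = \frac{F - 4}{12 + 3} = \frac{-4 + F}{15} = \left(-4 + F\right) \frac{1}{15} = - \frac{4}{15} + \frac{F}{15}$)
$q{\left(-5,6 \right)} n{\left(-4 \right)} \left(-20\right) = \left(- \frac{4}{15} + \frac{1}{15} \cdot 6\right) \frac{2 - 4}{-1 - 4} \left(-20\right) = \left(- \frac{4}{15} + \frac{2}{5}\right) \frac{1}{-5} \left(-2\right) \left(-20\right) = \frac{2 \left(\left(- \frac{1}{5}\right) \left(-2\right)\right)}{15} \left(-20\right) = \frac{2}{15} \cdot \frac{2}{5} \left(-20\right) = \frac{4}{75} \left(-20\right) = - \frac{16}{15}$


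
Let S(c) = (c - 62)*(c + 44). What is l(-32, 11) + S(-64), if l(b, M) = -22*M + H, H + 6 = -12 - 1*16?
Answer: 2244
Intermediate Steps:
H = -34 (H = -6 + (-12 - 1*16) = -6 + (-12 - 16) = -6 - 28 = -34)
S(c) = (-62 + c)*(44 + c)
l(b, M) = -34 - 22*M (l(b, M) = -22*M - 34 = -34 - 22*M)
l(-32, 11) + S(-64) = (-34 - 22*11) + (-2728 + (-64)² - 18*(-64)) = (-34 - 242) + (-2728 + 4096 + 1152) = -276 + 2520 = 2244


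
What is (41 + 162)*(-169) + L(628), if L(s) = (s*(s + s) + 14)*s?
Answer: 495320789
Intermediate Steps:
L(s) = s*(14 + 2*s²) (L(s) = (s*(2*s) + 14)*s = (2*s² + 14)*s = (14 + 2*s²)*s = s*(14 + 2*s²))
(41 + 162)*(-169) + L(628) = (41 + 162)*(-169) + 2*628*(7 + 628²) = 203*(-169) + 2*628*(7 + 394384) = -34307 + 2*628*394391 = -34307 + 495355096 = 495320789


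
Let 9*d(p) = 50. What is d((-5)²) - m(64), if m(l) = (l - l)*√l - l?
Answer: 626/9 ≈ 69.556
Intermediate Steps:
d(p) = 50/9 (d(p) = (⅑)*50 = 50/9)
m(l) = -l (m(l) = 0*√l - l = 0 - l = -l)
d((-5)²) - m(64) = 50/9 - (-1)*64 = 50/9 - 1*(-64) = 50/9 + 64 = 626/9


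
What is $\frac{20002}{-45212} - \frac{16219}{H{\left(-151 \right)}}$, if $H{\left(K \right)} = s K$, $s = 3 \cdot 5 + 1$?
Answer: $\frac{171242149}{27308048} \approx 6.2708$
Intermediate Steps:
$s = 16$ ($s = 15 + 1 = 16$)
$H{\left(K \right)} = 16 K$
$\frac{20002}{-45212} - \frac{16219}{H{\left(-151 \right)}} = \frac{20002}{-45212} - \frac{16219}{16 \left(-151\right)} = 20002 \left(- \frac{1}{45212}\right) - \frac{16219}{-2416} = - \frac{10001}{22606} - - \frac{16219}{2416} = - \frac{10001}{22606} + \frac{16219}{2416} = \frac{171242149}{27308048}$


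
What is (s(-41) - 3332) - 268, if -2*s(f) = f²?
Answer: -8881/2 ≈ -4440.5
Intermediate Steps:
s(f) = -f²/2
(s(-41) - 3332) - 268 = (-½*(-41)² - 3332) - 268 = (-½*1681 - 3332) - 268 = (-1681/2 - 3332) - 268 = -8345/2 - 268 = -8881/2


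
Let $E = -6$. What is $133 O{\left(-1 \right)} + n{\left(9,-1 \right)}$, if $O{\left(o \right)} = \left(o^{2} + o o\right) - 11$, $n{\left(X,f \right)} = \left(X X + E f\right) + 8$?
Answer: $-1102$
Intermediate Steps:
$n{\left(X,f \right)} = 8 + X^{2} - 6 f$ ($n{\left(X,f \right)} = \left(X X - 6 f\right) + 8 = \left(X^{2} - 6 f\right) + 8 = 8 + X^{2} - 6 f$)
$O{\left(o \right)} = -11 + 2 o^{2}$ ($O{\left(o \right)} = \left(o^{2} + o^{2}\right) - 11 = 2 o^{2} - 11 = -11 + 2 o^{2}$)
$133 O{\left(-1 \right)} + n{\left(9,-1 \right)} = 133 \left(-11 + 2 \left(-1\right)^{2}\right) + \left(8 + 9^{2} - -6\right) = 133 \left(-11 + 2 \cdot 1\right) + \left(8 + 81 + 6\right) = 133 \left(-11 + 2\right) + 95 = 133 \left(-9\right) + 95 = -1197 + 95 = -1102$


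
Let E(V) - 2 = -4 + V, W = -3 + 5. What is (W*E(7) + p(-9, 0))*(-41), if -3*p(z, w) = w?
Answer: -410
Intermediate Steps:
W = 2
p(z, w) = -w/3
E(V) = -2 + V (E(V) = 2 + (-4 + V) = -2 + V)
(W*E(7) + p(-9, 0))*(-41) = (2*(-2 + 7) - ⅓*0)*(-41) = (2*5 + 0)*(-41) = (10 + 0)*(-41) = 10*(-41) = -410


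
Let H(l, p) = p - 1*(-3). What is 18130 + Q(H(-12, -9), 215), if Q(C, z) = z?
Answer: 18345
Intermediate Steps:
H(l, p) = 3 + p (H(l, p) = p + 3 = 3 + p)
18130 + Q(H(-12, -9), 215) = 18130 + 215 = 18345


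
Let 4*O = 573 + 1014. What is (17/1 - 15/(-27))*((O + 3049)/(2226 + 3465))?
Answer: 155551/14634 ≈ 10.629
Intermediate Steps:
O = 1587/4 (O = (573 + 1014)/4 = (1/4)*1587 = 1587/4 ≈ 396.75)
(17/1 - 15/(-27))*((O + 3049)/(2226 + 3465)) = (17/1 - 15/(-27))*((1587/4 + 3049)/(2226 + 3465)) = (17*1 - 15*(-1/27))*((13783/4)/5691) = (17 + 5/9)*((13783/4)*(1/5691)) = (158/9)*(1969/3252) = 155551/14634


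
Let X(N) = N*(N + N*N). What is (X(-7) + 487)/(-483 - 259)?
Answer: -193/742 ≈ -0.26011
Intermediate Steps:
X(N) = N*(N + N²)
(X(-7) + 487)/(-483 - 259) = ((-7)²*(1 - 7) + 487)/(-483 - 259) = (49*(-6) + 487)/(-742) = (-294 + 487)*(-1/742) = 193*(-1/742) = -193/742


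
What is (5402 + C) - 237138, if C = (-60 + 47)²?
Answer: -231567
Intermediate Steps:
C = 169 (C = (-13)² = 169)
(5402 + C) - 237138 = (5402 + 169) - 237138 = 5571 - 237138 = -231567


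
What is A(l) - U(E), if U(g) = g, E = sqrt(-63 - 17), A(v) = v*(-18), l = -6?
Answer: 108 - 4*I*sqrt(5) ≈ 108.0 - 8.9443*I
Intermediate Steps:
A(v) = -18*v
E = 4*I*sqrt(5) (E = sqrt(-80) = 4*I*sqrt(5) ≈ 8.9443*I)
A(l) - U(E) = -18*(-6) - 4*I*sqrt(5) = 108 - 4*I*sqrt(5)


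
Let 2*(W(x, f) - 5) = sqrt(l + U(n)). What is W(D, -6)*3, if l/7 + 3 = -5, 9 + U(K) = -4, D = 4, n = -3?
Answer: 15 + 3*I*sqrt(69)/2 ≈ 15.0 + 12.46*I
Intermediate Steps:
U(K) = -13 (U(K) = -9 - 4 = -13)
l = -56 (l = -21 + 7*(-5) = -21 - 35 = -56)
W(x, f) = 5 + I*sqrt(69)/2 (W(x, f) = 5 + sqrt(-56 - 13)/2 = 5 + sqrt(-69)/2 = 5 + (I*sqrt(69))/2 = 5 + I*sqrt(69)/2)
W(D, -6)*3 = (5 + I*sqrt(69)/2)*3 = 15 + 3*I*sqrt(69)/2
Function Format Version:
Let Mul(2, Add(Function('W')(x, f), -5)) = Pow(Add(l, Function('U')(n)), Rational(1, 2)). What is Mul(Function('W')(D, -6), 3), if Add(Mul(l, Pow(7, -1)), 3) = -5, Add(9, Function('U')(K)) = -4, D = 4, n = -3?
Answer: Add(15, Mul(Rational(3, 2), I, Pow(69, Rational(1, 2)))) ≈ Add(15.000, Mul(12.460, I))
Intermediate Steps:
Function('U')(K) = -13 (Function('U')(K) = Add(-9, -4) = -13)
l = -56 (l = Add(-21, Mul(7, -5)) = Add(-21, -35) = -56)
Function('W')(x, f) = Add(5, Mul(Rational(1, 2), I, Pow(69, Rational(1, 2)))) (Function('W')(x, f) = Add(5, Mul(Rational(1, 2), Pow(Add(-56, -13), Rational(1, 2)))) = Add(5, Mul(Rational(1, 2), Pow(-69, Rational(1, 2)))) = Add(5, Mul(Rational(1, 2), Mul(I, Pow(69, Rational(1, 2))))) = Add(5, Mul(Rational(1, 2), I, Pow(69, Rational(1, 2)))))
Mul(Function('W')(D, -6), 3) = Mul(Add(5, Mul(Rational(1, 2), I, Pow(69, Rational(1, 2)))), 3) = Add(15, Mul(Rational(3, 2), I, Pow(69, Rational(1, 2))))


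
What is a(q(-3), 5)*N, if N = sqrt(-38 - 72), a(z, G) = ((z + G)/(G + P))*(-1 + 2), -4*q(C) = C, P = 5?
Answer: 23*I*sqrt(110)/40 ≈ 6.0307*I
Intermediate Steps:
q(C) = -C/4
a(z, G) = (G + z)/(5 + G) (a(z, G) = ((z + G)/(G + 5))*(-1 + 2) = ((G + z)/(5 + G))*1 = (G + z)/(5 + G))
N = I*sqrt(110) (N = sqrt(-110) = I*sqrt(110) ≈ 10.488*I)
a(q(-3), 5)*N = ((5 - 1/4*(-3))/(5 + 5))*(I*sqrt(110)) = ((5 + 3/4)/10)*(I*sqrt(110)) = ((1/10)*(23/4))*(I*sqrt(110)) = 23*(I*sqrt(110))/40 = 23*I*sqrt(110)/40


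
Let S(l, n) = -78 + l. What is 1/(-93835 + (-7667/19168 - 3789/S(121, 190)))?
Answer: -824224/77414016273 ≈ -1.0647e-5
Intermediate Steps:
1/(-93835 + (-7667/19168 - 3789/S(121, 190))) = 1/(-93835 + (-7667/19168 - 3789/(-78 + 121))) = 1/(-93835 + (-7667*1/19168 - 3789/43)) = 1/(-93835 + (-7667/19168 - 3789*1/43)) = 1/(-93835 + (-7667/19168 - 3789/43)) = 1/(-93835 - 72957233/824224) = 1/(-77414016273/824224) = -824224/77414016273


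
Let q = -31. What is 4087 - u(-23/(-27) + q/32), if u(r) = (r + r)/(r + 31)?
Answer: 109053623/26683 ≈ 4087.0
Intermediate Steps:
u(r) = 2*r/(31 + r) (u(r) = (2*r)/(31 + r) = 2*r/(31 + r))
4087 - u(-23/(-27) + q/32) = 4087 - 2*(-23/(-27) - 31/32)/(31 + (-23/(-27) - 31/32)) = 4087 - 2*(-23*(-1/27) - 31*1/32)/(31 + (-23*(-1/27) - 31*1/32)) = 4087 - 2*(23/27 - 31/32)/(31 + (23/27 - 31/32)) = 4087 - 2*(-101)/(864*(31 - 101/864)) = 4087 - 2*(-101)/(864*26683/864) = 4087 - 2*(-101)*864/(864*26683) = 4087 - 1*(-202/26683) = 4087 + 202/26683 = 109053623/26683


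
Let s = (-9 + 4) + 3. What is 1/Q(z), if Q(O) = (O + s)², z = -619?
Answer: 1/385641 ≈ 2.5931e-6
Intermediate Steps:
s = -2 (s = -5 + 3 = -2)
Q(O) = (-2 + O)² (Q(O) = (O - 2)² = (-2 + O)²)
1/Q(z) = 1/((-2 - 619)²) = 1/((-621)²) = 1/385641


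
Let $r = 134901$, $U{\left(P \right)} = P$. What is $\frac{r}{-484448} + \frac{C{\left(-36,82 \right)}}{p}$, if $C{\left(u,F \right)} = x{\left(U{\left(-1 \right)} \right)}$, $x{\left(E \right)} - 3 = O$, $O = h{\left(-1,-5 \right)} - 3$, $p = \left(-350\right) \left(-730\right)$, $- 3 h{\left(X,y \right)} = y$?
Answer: $- \frac{5169959713}{18566469600} \approx -0.27846$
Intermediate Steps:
$h{\left(X,y \right)} = - \frac{y}{3}$
$p = 255500$
$O = - \frac{4}{3}$ ($O = \left(- \frac{1}{3}\right) \left(-5\right) - 3 = \frac{5}{3} - 3 = - \frac{4}{3} \approx -1.3333$)
$x{\left(E \right)} = \frac{5}{3}$ ($x{\left(E \right)} = 3 - \frac{4}{3} = \frac{5}{3}$)
$C{\left(u,F \right)} = \frac{5}{3}$
$\frac{r}{-484448} + \frac{C{\left(-36,82 \right)}}{p} = \frac{134901}{-484448} + \frac{5}{3 \cdot 255500} = 134901 \left(- \frac{1}{484448}\right) + \frac{5}{3} \cdot \frac{1}{255500} = - \frac{134901}{484448} + \frac{1}{153300} = - \frac{5169959713}{18566469600}$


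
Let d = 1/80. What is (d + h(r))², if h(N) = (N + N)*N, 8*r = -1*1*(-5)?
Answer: 16129/25600 ≈ 0.63004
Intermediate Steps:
r = 5/8 (r = (-1*1*(-5))/8 = (-1*(-5))/8 = (⅛)*5 = 5/8 ≈ 0.62500)
h(N) = 2*N² (h(N) = (2*N)*N = 2*N²)
d = 1/80 ≈ 0.012500
(d + h(r))² = (1/80 + 2*(5/8)²)² = (1/80 + 2*(25/64))² = (1/80 + 25/32)² = (127/160)² = 16129/25600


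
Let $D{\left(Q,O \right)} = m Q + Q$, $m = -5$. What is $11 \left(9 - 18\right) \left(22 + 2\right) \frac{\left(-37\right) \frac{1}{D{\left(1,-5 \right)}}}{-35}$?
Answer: $\frac{21978}{35} \approx 627.94$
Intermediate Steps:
$D{\left(Q,O \right)} = - 4 Q$ ($D{\left(Q,O \right)} = - 5 Q + Q = - 4 Q$)
$11 \left(9 - 18\right) \left(22 + 2\right) \frac{\left(-37\right) \frac{1}{D{\left(1,-5 \right)}}}{-35} = 11 \left(9 - 18\right) \left(22 + 2\right) \frac{\left(-37\right) \frac{1}{\left(-4\right) 1}}{-35} = 11 \left(\left(-9\right) 24\right) - \frac{37}{-4} \left(- \frac{1}{35}\right) = 11 \left(-216\right) \left(-37\right) \left(- \frac{1}{4}\right) \left(- \frac{1}{35}\right) = - 2376 \cdot \frac{37}{4} \left(- \frac{1}{35}\right) = \left(-2376\right) \left(- \frac{37}{140}\right) = \frac{21978}{35}$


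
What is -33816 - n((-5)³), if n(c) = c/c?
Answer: -33817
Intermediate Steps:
n(c) = 1
-33816 - n((-5)³) = -33816 - 1*1 = -33816 - 1 = -33817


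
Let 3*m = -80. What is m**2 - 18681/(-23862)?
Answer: 50961643/71586 ≈ 711.89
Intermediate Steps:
m = -80/3 (m = (1/3)*(-80) = -80/3 ≈ -26.667)
m**2 - 18681/(-23862) = (-80/3)**2 - 18681/(-23862) = 6400/9 - 18681*(-1/23862) = 6400/9 + 6227/7954 = 50961643/71586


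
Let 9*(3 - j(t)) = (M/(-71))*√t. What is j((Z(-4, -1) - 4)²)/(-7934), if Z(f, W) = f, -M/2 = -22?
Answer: -2269/5069826 ≈ -0.00044755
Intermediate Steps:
M = 44 (M = -2*(-22) = 44)
j(t) = 3 + 44*√t/639 (j(t) = 3 - 44/(-71)*√t/9 = 3 - 44*(-1/71)*√t/9 = 3 - (-44)*√t/639 = 3 + 44*√t/639)
j((Z(-4, -1) - 4)²)/(-7934) = (3 + 44*√((-4 - 4)²)/639)/(-7934) = (3 + 44*√((-8)²)/639)*(-1/7934) = (3 + 44*√64/639)*(-1/7934) = (3 + (44/639)*8)*(-1/7934) = (3 + 352/639)*(-1/7934) = (2269/639)*(-1/7934) = -2269/5069826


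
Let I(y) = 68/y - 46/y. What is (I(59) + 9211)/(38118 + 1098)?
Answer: 181157/771248 ≈ 0.23489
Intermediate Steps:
I(y) = 22/y
(I(59) + 9211)/(38118 + 1098) = (22/59 + 9211)/(38118 + 1098) = (22*(1/59) + 9211)/39216 = (22/59 + 9211)*(1/39216) = (543471/59)*(1/39216) = 181157/771248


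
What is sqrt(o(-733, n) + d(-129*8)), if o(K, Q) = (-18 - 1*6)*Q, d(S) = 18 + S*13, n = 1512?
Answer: 91*I*sqrt(6) ≈ 222.9*I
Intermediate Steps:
d(S) = 18 + 13*S
o(K, Q) = -24*Q (o(K, Q) = (-18 - 6)*Q = -24*Q)
sqrt(o(-733, n) + d(-129*8)) = sqrt(-24*1512 + (18 + 13*(-129*8))) = sqrt(-36288 + (18 + 13*(-1032))) = sqrt(-36288 + (18 - 13416)) = sqrt(-36288 - 13398) = sqrt(-49686) = 91*I*sqrt(6)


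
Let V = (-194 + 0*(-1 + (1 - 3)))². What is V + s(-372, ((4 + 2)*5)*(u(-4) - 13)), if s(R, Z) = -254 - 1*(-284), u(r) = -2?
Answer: 37666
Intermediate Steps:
s(R, Z) = 30 (s(R, Z) = -254 + 284 = 30)
V = 37636 (V = (-194 + 0*(-1 - 2))² = (-194 + 0*(-3))² = (-194 + 0)² = (-194)² = 37636)
V + s(-372, ((4 + 2)*5)*(u(-4) - 13)) = 37636 + 30 = 37666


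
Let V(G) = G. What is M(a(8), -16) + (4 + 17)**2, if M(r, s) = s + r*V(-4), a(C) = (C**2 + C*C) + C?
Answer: -119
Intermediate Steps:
a(C) = C + 2*C**2 (a(C) = (C**2 + C**2) + C = 2*C**2 + C = C + 2*C**2)
M(r, s) = s - 4*r (M(r, s) = s + r*(-4) = s - 4*r)
M(a(8), -16) + (4 + 17)**2 = (-16 - 32*(1 + 2*8)) + (4 + 17)**2 = (-16 - 32*(1 + 16)) + 21**2 = (-16 - 32*17) + 441 = (-16 - 4*136) + 441 = (-16 - 544) + 441 = -560 + 441 = -119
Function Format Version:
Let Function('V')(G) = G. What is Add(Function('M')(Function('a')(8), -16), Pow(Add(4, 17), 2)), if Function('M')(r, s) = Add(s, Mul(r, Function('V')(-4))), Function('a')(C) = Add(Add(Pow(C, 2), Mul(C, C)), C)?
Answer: -119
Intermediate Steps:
Function('a')(C) = Add(C, Mul(2, Pow(C, 2))) (Function('a')(C) = Add(Add(Pow(C, 2), Pow(C, 2)), C) = Add(Mul(2, Pow(C, 2)), C) = Add(C, Mul(2, Pow(C, 2))))
Function('M')(r, s) = Add(s, Mul(-4, r)) (Function('M')(r, s) = Add(s, Mul(r, -4)) = Add(s, Mul(-4, r)))
Add(Function('M')(Function('a')(8), -16), Pow(Add(4, 17), 2)) = Add(Add(-16, Mul(-4, Mul(8, Add(1, Mul(2, 8))))), Pow(Add(4, 17), 2)) = Add(Add(-16, Mul(-4, Mul(8, Add(1, 16)))), Pow(21, 2)) = Add(Add(-16, Mul(-4, Mul(8, 17))), 441) = Add(Add(-16, Mul(-4, 136)), 441) = Add(Add(-16, -544), 441) = Add(-560, 441) = -119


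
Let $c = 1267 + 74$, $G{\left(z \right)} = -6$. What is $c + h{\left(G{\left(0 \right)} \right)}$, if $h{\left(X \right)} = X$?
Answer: $1335$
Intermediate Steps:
$c = 1341$
$c + h{\left(G{\left(0 \right)} \right)} = 1341 - 6 = 1335$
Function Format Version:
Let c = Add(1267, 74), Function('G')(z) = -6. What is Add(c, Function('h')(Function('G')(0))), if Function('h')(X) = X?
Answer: 1335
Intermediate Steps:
c = 1341
Add(c, Function('h')(Function('G')(0))) = Add(1341, -6) = 1335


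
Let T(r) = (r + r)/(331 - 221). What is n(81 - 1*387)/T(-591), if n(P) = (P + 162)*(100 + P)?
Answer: -543840/197 ≈ -2760.6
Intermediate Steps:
T(r) = r/55 (T(r) = (2*r)/110 = (2*r)*(1/110) = r/55)
n(P) = (100 + P)*(162 + P) (n(P) = (162 + P)*(100 + P) = (100 + P)*(162 + P))
n(81 - 1*387)/T(-591) = (16200 + (81 - 1*387)² + 262*(81 - 1*387))/(((1/55)*(-591))) = (16200 + (81 - 387)² + 262*(81 - 387))/(-591/55) = (16200 + (-306)² + 262*(-306))*(-55/591) = (16200 + 93636 - 80172)*(-55/591) = 29664*(-55/591) = -543840/197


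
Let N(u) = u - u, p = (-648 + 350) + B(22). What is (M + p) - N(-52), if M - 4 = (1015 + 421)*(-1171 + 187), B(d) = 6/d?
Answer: -15546495/11 ≈ -1.4133e+6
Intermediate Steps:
p = -3275/11 (p = (-648 + 350) + 6/22 = -298 + 6*(1/22) = -298 + 3/11 = -3275/11 ≈ -297.73)
N(u) = 0
M = -1413020 (M = 4 + (1015 + 421)*(-1171 + 187) = 4 + 1436*(-984) = 4 - 1413024 = -1413020)
(M + p) - N(-52) = (-1413020 - 3275/11) - 1*0 = -15546495/11 + 0 = -15546495/11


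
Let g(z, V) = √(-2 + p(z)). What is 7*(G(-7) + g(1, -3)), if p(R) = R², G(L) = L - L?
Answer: 7*I ≈ 7.0*I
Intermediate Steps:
G(L) = 0
g(z, V) = √(-2 + z²)
7*(G(-7) + g(1, -3)) = 7*(0 + √(-2 + 1²)) = 7*(0 + √(-2 + 1)) = 7*(0 + √(-1)) = 7*(0 + I) = 7*I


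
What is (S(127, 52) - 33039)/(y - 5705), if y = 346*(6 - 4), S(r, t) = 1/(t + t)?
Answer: 3436055/521352 ≈ 6.5907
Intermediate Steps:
S(r, t) = 1/(2*t)
y = 692 (y = 346*2 = 692)
(S(127, 52) - 33039)/(y - 5705) = ((½)/52 - 33039)/(692 - 5705) = ((½)*(1/52) - 33039)/(-5013) = (1/104 - 33039)*(-1/5013) = -3436055/104*(-1/5013) = 3436055/521352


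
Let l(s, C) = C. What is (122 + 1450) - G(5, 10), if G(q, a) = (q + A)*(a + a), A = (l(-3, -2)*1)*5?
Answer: 1672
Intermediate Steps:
A = -10 (A = -2*1*5 = -2*5 = -10)
G(q, a) = 2*a*(-10 + q) (G(q, a) = (q - 10)*(a + a) = (-10 + q)*(2*a) = 2*a*(-10 + q))
(122 + 1450) - G(5, 10) = (122 + 1450) - 2*10*(-10 + 5) = 1572 - 2*10*(-5) = 1572 - 1*(-100) = 1572 + 100 = 1672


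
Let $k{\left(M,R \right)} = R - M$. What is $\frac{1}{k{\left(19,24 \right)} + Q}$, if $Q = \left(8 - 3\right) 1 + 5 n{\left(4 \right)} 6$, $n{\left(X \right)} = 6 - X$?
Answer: $\frac{1}{70} \approx 0.014286$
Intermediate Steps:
$Q = 65$ ($Q = \left(8 - 3\right) 1 + 5 \left(6 - 4\right) 6 = 5 \cdot 1 + 5 \left(6 - 4\right) 6 = 5 + 5 \cdot 2 \cdot 6 = 5 + 10 \cdot 6 = 5 + 60 = 65$)
$\frac{1}{k{\left(19,24 \right)} + Q} = \frac{1}{\left(24 - 19\right) + 65} = \frac{1}{5 + 65} = \frac{1}{70}$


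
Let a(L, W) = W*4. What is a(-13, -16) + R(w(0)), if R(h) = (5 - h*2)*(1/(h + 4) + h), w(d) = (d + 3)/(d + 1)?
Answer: -470/7 ≈ -67.143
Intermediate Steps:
a(L, W) = 4*W
w(d) = (3 + d)/(1 + d)
R(h) = (5 - 2*h)*(h + 1/(4 + h)) (R(h) = (5 - 2*h)*(1/(4 + h) + h) = (5 - 2*h)*(h + 1/(4 + h)))
a(-13, -16) + R(w(0)) = 4*(-16) + (5 - 3*(3 + 0)²/(1 + 0)² - 2*(3 + 0)³/(1 + 0)³ + 18*((3 + 0)/(1 + 0)))/(4 + (3 + 0)/(1 + 0)) = -64 + (5 - 3*(3/1)² - 2*(3/1)³ + 18*(3/1))/(4 + 3/1) = -64 + (5 - 3*(1*3)² - 2*(1*3)³ + 18*(1*3))/(4 + 1*3) = -64 + (5 - 3*3² - 2*3³ + 18*3)/(4 + 3) = -64 + (5 - 3*9 - 2*27 + 54)/7 = -64 + (5 - 27 - 54 + 54)/7 = -64 + (⅐)*(-22) = -64 - 22/7 = -470/7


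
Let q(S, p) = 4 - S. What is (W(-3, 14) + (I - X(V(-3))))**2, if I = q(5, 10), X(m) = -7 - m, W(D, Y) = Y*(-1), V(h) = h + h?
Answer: 196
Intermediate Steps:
V(h) = 2*h
W(D, Y) = -Y
I = -1 (I = 4 - 1*5 = 4 - 5 = -1)
(W(-3, 14) + (I - X(V(-3))))**2 = (-1*14 + (-1 - (-7 - 2*(-3))))**2 = (-14 + (-1 - (-7 - 1*(-6))))**2 = (-14 + (-1 - (-7 + 6)))**2 = (-14 + (-1 - 1*(-1)))**2 = (-14 + (-1 + 1))**2 = (-14 + 0)**2 = (-14)**2 = 196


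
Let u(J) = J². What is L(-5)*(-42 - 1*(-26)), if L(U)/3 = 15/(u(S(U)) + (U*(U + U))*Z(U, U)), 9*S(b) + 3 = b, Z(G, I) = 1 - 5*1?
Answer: 7290/2017 ≈ 3.6143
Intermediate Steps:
Z(G, I) = -4 (Z(G, I) = 1 - 5 = -4)
S(b) = -⅓ + b/9
L(U) = 45/((-⅓ + U/9)² - 8*U²) (L(U) = 3*(15/((-⅓ + U/9)² + (U*(U + U))*(-4))) = 3*(15/((-⅓ + U/9)² + (U*(2*U))*(-4))) = 3*(15/((-⅓ + U/9)² + (2*U²)*(-4))) = 3*(15/((-⅓ + U/9)² - 8*U²)) = 45/((-⅓ + U/9)² - 8*U²))
L(-5)*(-42 - 1*(-26)) = (3645/((-3 - 5)² - 648*(-5)²))*(-42 - 1*(-26)) = (3645/((-8)² - 648*25))*(-42 + 26) = (3645/(64 - 16200))*(-16) = (3645/(-16136))*(-16) = (3645*(-1/16136))*(-16) = -3645/16136*(-16) = 7290/2017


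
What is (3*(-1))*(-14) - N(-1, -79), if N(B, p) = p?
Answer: 121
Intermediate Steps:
(3*(-1))*(-14) - N(-1, -79) = (3*(-1))*(-14) - 1*(-79) = -3*(-14) + 79 = 42 + 79 = 121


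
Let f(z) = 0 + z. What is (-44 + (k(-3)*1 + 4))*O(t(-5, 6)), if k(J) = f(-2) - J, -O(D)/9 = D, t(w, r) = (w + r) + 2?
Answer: 1053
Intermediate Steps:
t(w, r) = 2 + r + w (t(w, r) = (r + w) + 2 = 2 + r + w)
O(D) = -9*D
f(z) = z
k(J) = -2 - J
(-44 + (k(-3)*1 + 4))*O(t(-5, 6)) = (-44 + ((-2 - 1*(-3))*1 + 4))*(-9*(2 + 6 - 5)) = (-44 + ((-2 + 3)*1 + 4))*(-9*3) = (-44 + (1*1 + 4))*(-27) = (-44 + (1 + 4))*(-27) = (-44 + 5)*(-27) = -39*(-27) = 1053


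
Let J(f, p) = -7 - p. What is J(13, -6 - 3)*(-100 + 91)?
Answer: -18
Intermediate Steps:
J(13, -6 - 3)*(-100 + 91) = (-7 - (-6 - 3))*(-100 + 91) = (-7 - 1*(-9))*(-9) = (-7 + 9)*(-9) = 2*(-9) = -18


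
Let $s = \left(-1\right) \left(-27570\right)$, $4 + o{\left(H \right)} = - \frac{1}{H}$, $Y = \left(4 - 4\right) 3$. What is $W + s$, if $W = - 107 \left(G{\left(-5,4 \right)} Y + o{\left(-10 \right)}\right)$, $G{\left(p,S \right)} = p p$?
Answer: $\frac{279873}{10} \approx 27987.0$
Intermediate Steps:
$Y = 0$ ($Y = 0 \cdot 3 = 0$)
$G{\left(p,S \right)} = p^{2}$
$o{\left(H \right)} = -4 - \frac{1}{H}$
$s = 27570$
$W = \frac{4173}{10}$ ($W = - 107 \left(\left(-5\right)^{2} \cdot 0 - \frac{39}{10}\right) = - 107 \left(25 \cdot 0 - \frac{39}{10}\right) = - 107 \left(0 + \left(-4 + \frac{1}{10}\right)\right) = - 107 \left(0 - \frac{39}{10}\right) = \left(-107\right) \left(- \frac{39}{10}\right) = \frac{4173}{10} \approx 417.3$)
$W + s = \frac{4173}{10} + 27570 = \frac{279873}{10}$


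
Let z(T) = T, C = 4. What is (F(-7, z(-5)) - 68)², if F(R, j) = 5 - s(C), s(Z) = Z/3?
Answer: 37249/9 ≈ 4138.8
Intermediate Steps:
s(Z) = Z/3 (s(Z) = Z*(⅓) = Z/3)
F(R, j) = 11/3 (F(R, j) = 5 - 4/3 = 11/3)
(F(-7, z(-5)) - 68)² = (11/3 - 68)² = (-193/3)² = 37249/9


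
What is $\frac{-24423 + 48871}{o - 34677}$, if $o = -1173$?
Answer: $- \frac{12224}{17925} \approx -0.68195$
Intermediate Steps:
$\frac{-24423 + 48871}{o - 34677} = \frac{-24423 + 48871}{-1173 - 34677} = \frac{24448}{-35850} = 24448 \left(- \frac{1}{35850}\right) = - \frac{12224}{17925}$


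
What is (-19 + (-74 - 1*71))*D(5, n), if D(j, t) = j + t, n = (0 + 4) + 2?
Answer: -1804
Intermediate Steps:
n = 6 (n = 4 + 2 = 6)
(-19 + (-74 - 1*71))*D(5, n) = (-19 + (-74 - 1*71))*(5 + 6) = (-19 + (-74 - 71))*11 = (-19 - 145)*11 = -164*11 = -1804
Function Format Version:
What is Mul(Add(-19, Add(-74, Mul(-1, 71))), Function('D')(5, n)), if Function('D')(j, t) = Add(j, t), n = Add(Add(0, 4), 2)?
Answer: -1804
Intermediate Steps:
n = 6 (n = Add(4, 2) = 6)
Mul(Add(-19, Add(-74, Mul(-1, 71))), Function('D')(5, n)) = Mul(Add(-19, Add(-74, Mul(-1, 71))), Add(5, 6)) = Mul(Add(-19, Add(-74, -71)), 11) = Mul(Add(-19, -145), 11) = Mul(-164, 11) = -1804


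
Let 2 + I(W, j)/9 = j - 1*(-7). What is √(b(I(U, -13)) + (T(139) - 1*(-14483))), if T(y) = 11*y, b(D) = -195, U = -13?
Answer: √15817 ≈ 125.77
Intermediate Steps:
I(W, j) = 45 + 9*j (I(W, j) = -18 + 9*(j - 1*(-7)) = -18 + 9*(j + 7) = -18 + 9*(7 + j) = -18 + (63 + 9*j) = 45 + 9*j)
√(b(I(U, -13)) + (T(139) - 1*(-14483))) = √(-195 + (11*139 - 1*(-14483))) = √(-195 + (1529 + 14483)) = √(-195 + 16012) = √15817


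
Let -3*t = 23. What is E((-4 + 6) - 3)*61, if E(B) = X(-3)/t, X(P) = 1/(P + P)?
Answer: 61/46 ≈ 1.3261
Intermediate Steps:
t = -23/3 (t = -⅓*23 = -23/3 ≈ -7.6667)
X(P) = 1/(2*P)
E(B) = 1/46 (E(B) = ((½)/(-3))/(-23/3) = ((½)*(-⅓))*(-3/23) = -⅙*(-3/23) = 1/46)
E((-4 + 6) - 3)*61 = (1/46)*61 = 61/46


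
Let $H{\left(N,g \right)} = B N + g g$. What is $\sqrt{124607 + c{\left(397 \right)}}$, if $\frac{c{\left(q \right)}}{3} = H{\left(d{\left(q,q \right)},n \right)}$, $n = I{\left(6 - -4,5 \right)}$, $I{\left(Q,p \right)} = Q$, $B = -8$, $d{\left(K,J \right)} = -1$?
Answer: $\sqrt{124931} \approx 353.46$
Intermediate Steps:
$n = 10$ ($n = 6 - -4 = 6 + 4 = 10$)
$H{\left(N,g \right)} = g^{2} - 8 N$ ($H{\left(N,g \right)} = - 8 N + g g = - 8 N + g^{2} = g^{2} - 8 N$)
$c{\left(q \right)} = 324$ ($c{\left(q \right)} = 3 \left(10^{2} - -8\right) = 3 \left(100 + 8\right) = 3 \cdot 108 = 324$)
$\sqrt{124607 + c{\left(397 \right)}} = \sqrt{124607 + 324} = \sqrt{124931}$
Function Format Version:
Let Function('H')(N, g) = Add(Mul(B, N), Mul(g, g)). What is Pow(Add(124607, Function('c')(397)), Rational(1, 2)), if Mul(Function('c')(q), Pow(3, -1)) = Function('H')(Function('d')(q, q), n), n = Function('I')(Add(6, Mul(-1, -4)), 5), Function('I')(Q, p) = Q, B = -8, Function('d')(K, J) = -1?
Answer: Pow(124931, Rational(1, 2)) ≈ 353.46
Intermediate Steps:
n = 10 (n = Add(6, Mul(-1, -4)) = Add(6, 4) = 10)
Function('H')(N, g) = Add(Pow(g, 2), Mul(-8, N)) (Function('H')(N, g) = Add(Mul(-8, N), Mul(g, g)) = Add(Mul(-8, N), Pow(g, 2)) = Add(Pow(g, 2), Mul(-8, N)))
Function('c')(q) = 324 (Function('c')(q) = Mul(3, Add(Pow(10, 2), Mul(-8, -1))) = Mul(3, Add(100, 8)) = Mul(3, 108) = 324)
Pow(Add(124607, Function('c')(397)), Rational(1, 2)) = Pow(Add(124607, 324), Rational(1, 2)) = Pow(124931, Rational(1, 2))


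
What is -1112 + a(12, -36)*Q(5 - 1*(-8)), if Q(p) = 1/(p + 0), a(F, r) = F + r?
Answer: -14480/13 ≈ -1113.8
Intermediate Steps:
Q(p) = 1/p
-1112 + a(12, -36)*Q(5 - 1*(-8)) = -1112 + (12 - 36)/(5 - 1*(-8)) = -1112 - 24/(5 + 8) = -1112 - 24/13 = -14480/13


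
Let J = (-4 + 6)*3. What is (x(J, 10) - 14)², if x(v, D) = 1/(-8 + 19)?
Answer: 23409/121 ≈ 193.46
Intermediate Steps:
J = 6 (J = 2*3 = 6)
x(v, D) = 1/11
(x(J, 10) - 14)² = (1/11 - 14)² = (-153/11)² = 23409/121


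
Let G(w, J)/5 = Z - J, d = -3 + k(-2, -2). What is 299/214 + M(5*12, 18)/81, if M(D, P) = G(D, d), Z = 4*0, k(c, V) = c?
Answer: 29569/17334 ≈ 1.7058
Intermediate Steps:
Z = 0
d = -5 (d = -3 - 2 = -5)
G(w, J) = -5*J (G(w, J) = 5*(0 - J) = 5*(-J) = -5*J)
M(D, P) = 25 (M(D, P) = -5*(-5) = 25)
299/214 + M(5*12, 18)/81 = 299/214 + 25/81 = 29569/17334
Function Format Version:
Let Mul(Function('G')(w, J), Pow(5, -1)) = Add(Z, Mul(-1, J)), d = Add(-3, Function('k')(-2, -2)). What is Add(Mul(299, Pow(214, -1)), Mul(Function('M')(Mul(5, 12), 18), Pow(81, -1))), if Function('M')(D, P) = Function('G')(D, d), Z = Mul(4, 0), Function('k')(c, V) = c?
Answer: Rational(29569, 17334) ≈ 1.7058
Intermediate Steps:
Z = 0
d = -5 (d = Add(-3, -2) = -5)
Function('G')(w, J) = Mul(-5, J) (Function('G')(w, J) = Mul(5, Add(0, Mul(-1, J))) = Mul(5, Mul(-1, J)) = Mul(-5, J))
Function('M')(D, P) = 25 (Function('M')(D, P) = Mul(-5, -5) = 25)
Add(Mul(299, Pow(214, -1)), Mul(Function('M')(Mul(5, 12), 18), Pow(81, -1))) = Add(Mul(299, Pow(214, -1)), Mul(25, Pow(81, -1))) = Add(Mul(299, Rational(1, 214)), Mul(25, Rational(1, 81))) = Add(Rational(299, 214), Rational(25, 81)) = Rational(29569, 17334)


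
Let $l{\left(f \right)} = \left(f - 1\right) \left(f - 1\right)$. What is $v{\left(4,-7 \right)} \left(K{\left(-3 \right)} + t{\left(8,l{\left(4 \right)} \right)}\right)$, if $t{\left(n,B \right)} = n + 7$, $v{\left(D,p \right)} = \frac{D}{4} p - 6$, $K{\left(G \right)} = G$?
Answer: $-156$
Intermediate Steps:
$v{\left(D,p \right)} = -6 + \frac{D p}{4}$ ($v{\left(D,p \right)} = D \frac{1}{4} p - 6 = \frac{D}{4} p - 6 = \frac{D p}{4} - 6 = -6 + \frac{D p}{4}$)
$l{\left(f \right)} = \left(-1 + f\right)^{2}$ ($l{\left(f \right)} = \left(-1 + f\right) \left(-1 + f\right) = \left(-1 + f\right)^{2}$)
$t{\left(n,B \right)} = 7 + n$
$v{\left(4,-7 \right)} \left(K{\left(-3 \right)} + t{\left(8,l{\left(4 \right)} \right)}\right) = \left(-6 + \frac{1}{4} \cdot 4 \left(-7\right)\right) \left(-3 + \left(7 + 8\right)\right) = \left(-6 - 7\right) \left(-3 + 15\right) = \left(-13\right) 12 = -156$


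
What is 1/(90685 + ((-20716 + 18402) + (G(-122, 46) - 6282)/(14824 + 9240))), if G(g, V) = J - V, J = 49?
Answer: 24064/2126553465 ≈ 1.1316e-5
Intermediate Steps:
G(g, V) = 49 - V
1/(90685 + ((-20716 + 18402) + (G(-122, 46) - 6282)/(14824 + 9240))) = 1/(90685 + ((-20716 + 18402) + ((49 - 1*46) - 6282)/(14824 + 9240))) = 1/(90685 + (-2314 + ((49 - 46) - 6282)/24064)) = 1/(90685 + (-2314 + (3 - 6282)*(1/24064))) = 1/(90685 + (-2314 - 6279*1/24064)) = 1/(90685 + (-2314 - 6279/24064)) = 1/(90685 - 55690375/24064) = 1/(2126553465/24064) = 24064/2126553465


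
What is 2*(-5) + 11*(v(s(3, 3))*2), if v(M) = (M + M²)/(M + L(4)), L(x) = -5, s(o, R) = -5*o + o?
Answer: -3074/17 ≈ -180.82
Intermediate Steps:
s(o, R) = -4*o
v(M) = (M + M²)/(-5 + M) (v(M) = (M + M²)/(M - 5) = (M + M²)/(-5 + M))
2*(-5) + 11*(v(s(3, 3))*2) = 2*(-5) + 11*(((-4*3)*(1 - 4*3)/(-5 - 4*3))*2) = -10 + 11*(-12*(1 - 12)/(-5 - 12)*2) = -10 + 11*(-12*(-11)/(-17)*2) = -10 + 11*(-12*(-1/17)*(-11)*2) = -10 + 11*(-132/17*2) = -10 + 11*(-264/17) = -10 - 2904/17 = -3074/17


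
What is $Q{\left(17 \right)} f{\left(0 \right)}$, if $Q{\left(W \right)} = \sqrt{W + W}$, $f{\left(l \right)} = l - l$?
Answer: $0$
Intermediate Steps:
$f{\left(l \right)} = 0$
$Q{\left(W \right)} = \sqrt{2} \sqrt{W}$ ($Q{\left(W \right)} = \sqrt{2 W} = \sqrt{2} \sqrt{W}$)
$Q{\left(17 \right)} f{\left(0 \right)} = \sqrt{2} \sqrt{17} \cdot 0 = \sqrt{34} \cdot 0 = 0$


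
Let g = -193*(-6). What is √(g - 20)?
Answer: √1138 ≈ 33.734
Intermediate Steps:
g = 1158
√(g - 20) = √(1158 - 20) = √1138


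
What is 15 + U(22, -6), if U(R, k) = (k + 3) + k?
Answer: 6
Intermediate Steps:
U(R, k) = 3 + 2*k (U(R, k) = (3 + k) + k = 3 + 2*k)
15 + U(22, -6) = 15 + (3 + 2*(-6)) = 15 + (3 - 12) = 15 - 9 = 6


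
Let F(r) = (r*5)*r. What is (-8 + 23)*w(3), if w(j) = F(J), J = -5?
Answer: 1875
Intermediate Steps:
F(r) = 5*r**2 (F(r) = (5*r)*r = 5*r**2)
w(j) = 125 (w(j) = 5*(-5)**2 = 5*25 = 125)
(-8 + 23)*w(3) = (-8 + 23)*125 = 15*125 = 1875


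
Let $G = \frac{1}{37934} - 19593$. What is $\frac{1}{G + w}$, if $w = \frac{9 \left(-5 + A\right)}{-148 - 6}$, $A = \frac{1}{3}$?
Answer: $- \frac{417274}{8175535669} \approx -5.1039 \cdot 10^{-5}$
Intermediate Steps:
$A = \frac{1}{3} \approx 0.33333$
$G = - \frac{743240861}{37934}$ ($G = \frac{1}{37934} - 19593 = - \frac{743240861}{37934} \approx -19593.0$)
$w = \frac{3}{11}$ ($w = \frac{9 \left(-5 + \frac{1}{3}\right)}{-148 - 6} = \frac{9 \left(- \frac{14}{3}\right)}{-154} = \left(-42\right) \left(- \frac{1}{154}\right) = \frac{3}{11} \approx 0.27273$)
$\frac{1}{G + w} = \frac{1}{- \frac{743240861}{37934} + \frac{3}{11}} = \frac{1}{- \frac{8175535669}{417274}} = - \frac{417274}{8175535669}$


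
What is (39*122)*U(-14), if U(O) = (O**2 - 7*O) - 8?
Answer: 1360788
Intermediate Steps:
U(O) = -8 + O**2 - 7*O
(39*122)*U(-14) = (39*122)*(-8 + (-14)**2 - 7*(-14)) = 4758*(-8 + 196 + 98) = 4758*286 = 1360788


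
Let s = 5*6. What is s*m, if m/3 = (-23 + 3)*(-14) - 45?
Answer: 21150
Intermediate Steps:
s = 30
m = 705 (m = 3*((-23 + 3)*(-14) - 45) = 3*(-20*(-14) - 45) = 3*(280 - 45) = 3*235 = 705)
s*m = 30*705 = 21150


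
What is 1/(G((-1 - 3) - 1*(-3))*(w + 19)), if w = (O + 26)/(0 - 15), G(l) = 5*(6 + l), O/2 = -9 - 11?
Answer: 3/1495 ≈ 0.0020067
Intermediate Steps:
O = -40 (O = 2*(-9 - 11) = 2*(-20) = -40)
G(l) = 30 + 5*l
w = 14/15 (w = (-40 + 26)/(0 - 15) = -14/(-15) = -14*(-1/15) = 14/15 ≈ 0.93333)
1/(G((-1 - 3) - 1*(-3))*(w + 19)) = 1/((30 + 5*((-1 - 3) - 1*(-3)))*(14/15 + 19)) = 1/((30 + 5*(-4 + 3))*(299/15)) = 1/((30 + 5*(-1))*(299/15)) = 1/((30 - 5)*(299/15)) = 1/(25*(299/15)) = 1/(1495/3) = 3/1495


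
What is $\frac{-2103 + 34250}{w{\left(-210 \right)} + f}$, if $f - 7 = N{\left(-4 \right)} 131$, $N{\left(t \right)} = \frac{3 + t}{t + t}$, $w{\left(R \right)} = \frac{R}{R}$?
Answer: $\frac{257176}{195} \approx 1318.9$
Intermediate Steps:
$w{\left(R \right)} = 1$
$N{\left(t \right)} = \frac{3 + t}{2 t}$
$f = \frac{187}{8}$ ($f = 7 + \frac{3 - 4}{2 \left(-4\right)} 131 = 7 + \frac{1}{2} \left(- \frac{1}{4}\right) \left(-1\right) 131 = 7 + \frac{1}{8} \cdot 131 = 7 + \frac{131}{8} = \frac{187}{8} \approx 23.375$)
$\frac{-2103 + 34250}{w{\left(-210 \right)} + f} = \frac{-2103 + 34250}{1 + \frac{187}{8}} = \frac{32147}{\frac{195}{8}} = 32147 \cdot \frac{8}{195} = \frac{257176}{195}$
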